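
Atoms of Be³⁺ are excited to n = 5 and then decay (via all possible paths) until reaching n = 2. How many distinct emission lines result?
6

The electron can occupy levels n = 2, 3, ..., 5 during de-excitation — that is m = 5 - 2 + 1 = 4 distinct levels.

The number of distinct spectral lines equals the number of ways to choose 2 of these m levels (each pair gives one possible emission transition):

Number of lines = m(m-1)/2 = 4×3/2 = 6

These correspond to all possible transitions between the 4 levels:
5 → 4, 5 → 3, 5 → 2, 4 → 3, 4 → 2, 3 → 2

Each transition produces a photon with a unique energy (and thus wavelength). This count does not depend on Z.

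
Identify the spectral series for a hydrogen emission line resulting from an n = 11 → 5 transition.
Pfund series

The spectral series in hydrogen are named based on the final (lower) energy level:
- Lyman series: n_final = 1 (ultraviolet)
- Balmer series: n_final = 2 (visible/near-UV)
- Paschen series: n_final = 3 (infrared)
- Brackett series: n_final = 4 (infrared)
- Pfund series: n_final = 5 (far infrared)

Since this transition ends at n = 5, it belongs to the Pfund series.

For reference, this 11 → 5 line has photon energy
ΔE = 13.6057 eV × (1/5² - 1/11²) = 0.4317841983 eV,
corresponding to wavelength λ = hc/ΔE = 1239.84 eV·nm / 0.4317841983 eV = 2871.4344 nm in the far infrared region.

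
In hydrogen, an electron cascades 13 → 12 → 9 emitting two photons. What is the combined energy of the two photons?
0.09 eV

The energy levels of hydrogen are E_n = -13.6057 / n² eV.

First transition (13 → 12):
ΔE₁ = |E_12 - E_13|
ΔE₁ = |-0.09448403 - (-0.08050710)| = 0.01398 eV

Second transition (12 → 9):
ΔE₂ = |E_9 - E_12|
ΔE₂ = |-0.16797160 - (-0.09448403)| = 0.07349 eV

Total energy released:
E_total = ΔE₁ + ΔE₂ = 0.01398 + 0.07349 = 0.09 eV

Note: This equals the direct transition 13 → 9: 0.09 eV ✓
Energy is conserved regardless of the path taken.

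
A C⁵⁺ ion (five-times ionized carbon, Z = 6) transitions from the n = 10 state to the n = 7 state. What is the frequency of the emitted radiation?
1.23268e+15 Hz

First, find the transition energy:
E_10 = -13.6057 × 6² / 10² = -4.89805200 eV
E_7 = -13.6057 × 6² / 7² = -9.99602449 eV
|ΔE| = |E_7 - E_10| = 5.09797249 eV

Convert to Joules: E = 5.09797249 eV × (1.602177 × 10⁻¹⁹ J/eV) = 8.1678543e-19 J

Using E = hf:
f = E/h = 8.1678543e-19 J / (6.62607 × 10⁻³⁴ J·s)
f = 1.23268e+15 Hz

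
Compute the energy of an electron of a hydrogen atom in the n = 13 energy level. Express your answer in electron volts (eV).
-0.0805 eV

The energy levels of a hydrogen-like atom are given by:
E_n = -13.6057 eV / n²

For n = 13:
E_13 = -13.6057 eV / 13²
E_13 = -13.6057 eV / 169
E_13 = -0.0805 eV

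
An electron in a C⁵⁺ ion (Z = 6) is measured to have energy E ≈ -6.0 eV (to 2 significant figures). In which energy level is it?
n = 9

The exact energy levels follow E_n = -13.6057 Z² / n² eV with Z = 6.

The measured value (-6.0 eV) is reported to only 2 significant figures, so we must test candidate n values and see which one matches to that precision.

Candidate energies:
  n = 7:  E = -13.6057 × 6² / 7² = -9.99602 eV
  n = 8:  E = -13.6057 × 6² / 8² = -7.65321 eV
  n = 9:  E = -13.6057 × 6² / 9² = -6.04698 eV  ← matches
  n = 10:  E = -13.6057 × 6² / 10² = -4.89805 eV
  n = 11:  E = -13.6057 × 6² / 11² = -4.04798 eV

Checking against the measurement of -6.0 eV (2 sig figs), only n = 9 agrees:
E_9 = -6.04698 eV, which rounds to -6.0 eV ✓

Therefore n = 9.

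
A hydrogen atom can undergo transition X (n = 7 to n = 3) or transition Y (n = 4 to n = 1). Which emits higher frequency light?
4 → 1

Calculate the energy for each transition:

Transition 7 → 3:
ΔE₁ = |E_3 - E_7| = |-13.6057/3² - (-13.6057/7²)|
ΔE₁ = |-1.511744444 - (-0.277667347)| = 1.234077 eV

Transition 4 → 1:
ΔE₂ = |E_1 - E_4| = |-13.6057/1² - (-13.6057/4²)|
ΔE₂ = |-13.605700000 - (-0.850356250)| = 12.755344 eV

Since 12.755344 eV > 1.234077 eV, the transition 4 → 1 emits the more energetic photon.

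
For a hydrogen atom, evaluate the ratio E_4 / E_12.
9.00000

Using E_n = -13.6057 Z² / n² eV with Z = 1:

E_4 = -13.6057 / 4² = -13.6057 / 16 = -0.85035625000 eV
E_12 = -13.6057 / 12² = -13.6057 / 144 = -0.09448402778 eV

The ratio is:
E_4/E_12 = (-0.85035625000) / (-0.09448402778)
E_4/E_12 = (-13.6057/16) / (-13.6057/144)
E_4/E_12 = 144/16
E_4/E_12 = 9.00000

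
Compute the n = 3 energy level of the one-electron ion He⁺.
-6.046978 eV

For hydrogen-like ions, the energy levels scale with Z²:
E_n = -13.6057 Z² / n² eV

For He⁺ (Z = 2) at n = 3:
E_3 = -13.6057 × 2² / 3²
E_3 = -13.6057 × 4 / 9
E_3 = -54.4228 / 9
E_3 = -6.046978 eV

The energy is 4 times more negative than hydrogen at the same n due to the stronger nuclear charge.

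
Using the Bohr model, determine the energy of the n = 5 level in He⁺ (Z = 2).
-2.18 eV

For hydrogen-like ions, the energy levels scale with Z²:
E_n = -13.6057 Z² / n² eV

For He⁺ (Z = 2) at n = 5:
E_5 = -13.6057 × 2² / 5²
E_5 = -13.6057 × 4 / 25
E_5 = -54.4228 / 25
E_5 = -2.18 eV

The energy is 4 times more negative than hydrogen at the same n due to the stronger nuclear charge.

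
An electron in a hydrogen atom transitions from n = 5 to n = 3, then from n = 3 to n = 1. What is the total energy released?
13.0615 eV

The energy levels of hydrogen are E_n = -13.6057 / n² eV.

First transition (5 → 3):
ΔE₁ = |E_3 - E_5|
ΔE₁ = |-1.5117444444 - (-0.5442280000)| = 0.9675164 eV

Second transition (3 → 1):
ΔE₂ = |E_1 - E_3|
ΔE₂ = |-13.6057000000 - (-1.5117444444)| = 12.0939556 eV

Total energy released:
E_total = ΔE₁ + ΔE₂ = 0.9675164 + 12.0939556 = 13.0615 eV

Note: This equals the direct transition 5 → 1: 13.0615 eV ✓
Energy is conserved regardless of the path taken.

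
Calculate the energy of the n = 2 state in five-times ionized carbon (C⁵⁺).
-122.45130 eV

For hydrogen-like ions, the energy levels scale with Z²:
E_n = -13.6057 Z² / n² eV

For C⁵⁺ (Z = 6) at n = 2:
E_2 = -13.6057 × 6² / 2²
E_2 = -13.6057 × 36 / 4
E_2 = -489.8052 / 4
E_2 = -122.45130 eV

The energy is 36 times more negative than hydrogen at the same n due to the stronger nuclear charge.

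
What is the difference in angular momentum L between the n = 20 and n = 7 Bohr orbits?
1.371e-33 J·s (or 13ℏ)

In the Bohr model, L_n = nℏ where ℏ = 1.05457e-34 J·s.

L_20 = 20ℏ = 2.10914e-33 J·s
L_7 = 7ℏ = 7.38199e-34 J·s

ΔL = L_20 - L_7 = (20 - 7)ℏ = 13ℏ
ΔL = 13 × 1.05457e-34 J·s = 1.371e-33 J·s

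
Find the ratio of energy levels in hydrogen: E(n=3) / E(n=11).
13.44444

Using E_n = -13.6057 Z² / n² eV with Z = 1:

E_3 = -13.6057 / 3² = -13.6057 / 9 = -1.51174444444 eV
E_11 = -13.6057 / 11² = -13.6057 / 121 = -0.11244380165 eV

The ratio is:
E_3/E_11 = (-1.51174444444) / (-0.11244380165)
E_3/E_11 = (-13.6057/9) / (-13.6057/121)
E_3/E_11 = 121/9
E_3/E_11 = 13.44444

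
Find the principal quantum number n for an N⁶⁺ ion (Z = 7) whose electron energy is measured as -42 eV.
n = 4

The exact energy levels follow E_n = -13.6057 Z² / n² eV with Z = 7.

The measured value (-42 eV) is reported to only 2 significant figures, so we must test candidate n values and see which one matches to that precision.

Candidate energies:
  n = 2:  E = -13.6057 × 7² / 2² = -166.66983 eV
  n = 3:  E = -13.6057 × 7² / 3² = -74.07548 eV
  n = 4:  E = -13.6057 × 7² / 4² = -41.66746 eV  ← matches
  n = 5:  E = -13.6057 × 7² / 5² = -26.66717 eV
  n = 6:  E = -13.6057 × 7² / 6² = -18.51887 eV

Checking against the measurement of -42 eV (2 sig figs), only n = 4 agrees:
E_4 = -41.66746 eV, which rounds to -42 eV ✓

Therefore n = 4.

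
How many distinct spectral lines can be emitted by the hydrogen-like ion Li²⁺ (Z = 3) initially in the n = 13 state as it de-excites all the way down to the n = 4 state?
45

The electron can occupy levels n = 4, 5, ..., 13 during de-excitation — that is m = 13 - 4 + 1 = 10 distinct levels.

The number of distinct spectral lines equals the number of ways to choose 2 of these m levels (each pair gives one possible emission transition):

Number of lines = m(m-1)/2 = 10×9/2 = 45

These correspond to all possible transitions between the 10 levels:
13 → 12, 13 → 11, 13 → 10, 13 → 9, 13 → 8, 13 → 7, 13 → 6, 13 → 5...

Each transition produces a photon with a unique energy (and thus wavelength). This count does not depend on Z.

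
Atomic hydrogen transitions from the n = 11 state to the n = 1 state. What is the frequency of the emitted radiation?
3.2627e+15 Hz

First, find the transition energy:
E_11 = -13.6057 / 11² = -0.112444 eV
E_1 = -13.6057 / 1² = -13.605700 eV
|ΔE| = |E_1 - E_11| = 13.493256 eV

Convert to Joules: E = 13.493256 eV × (1.602177 × 10⁻¹⁹ J/eV) = 2.161858e-18 J

Using E = hf:
f = E/h = 2.161858e-18 J / (6.62607 × 10⁻³⁴ J·s)
f = 3.2627e+15 Hz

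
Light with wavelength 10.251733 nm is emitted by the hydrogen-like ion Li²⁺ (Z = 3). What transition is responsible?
n = 9 → n = 1

First, find the photon energy from the wavelength (hc = 1239.84 eV·nm):
E = hc/λ = 1239.84 eV·nm / 10.251733 nm = 120.93955 eV

The energy levels of Li²⁺ satisfy E_n = -13.6057 × 3² / n² eV, so an emission n_i → n_f releases
ΔE = 13.6057 × 3² × (1/n_f² − 1/n_i²) eV.

Setting ΔE equal to the photon energy:
1/n_f² − 1/n_i² = 120.93955 / (13.6057 × 3²) = 0.98765428

Since 1/n_i² must be positive, we need 1/n_f² > 0.98765428, i.e. n_f ≤ 1. For each allowed n_f, solve n_i = (1/n_f² − 0.98765428)^(−1/2) and check whether it is a whole number:
  n_f = 1: 1/n_i² = 1.00000000 − 0.98765428 = 0.01234572 → n_i = 9.000  → integer, n_i = 9 ✓

Only n_f = 1 gives an integer upper level, n_i = 9.

The transition is from n = 9 to n = 1 (emission).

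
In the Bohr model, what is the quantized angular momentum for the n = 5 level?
5.2729e-34 J·s (or 5ℏ)

In the Bohr model, angular momentum is quantized:
L = nℏ

where ℏ = h/(2π) = 1.054572e-34 J·s

For n = 5:
L = 5 × 1.054572e-34 J·s
L = 5.2729e-34 J·s

This can also be written as L = 5ℏ.
The angular momentum is an integer multiple of the reduced Planck constant.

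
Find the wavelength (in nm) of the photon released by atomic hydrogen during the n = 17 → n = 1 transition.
91.44 nm

First, find the transition energy using E_n = -13.6057 / n² eV:
E_17 = -13.6057 / 17² = -0.0471 eV
E_1 = -13.6057 / 1² = -13.6057 eV

Photon energy: |ΔE| = |E_1 - E_17| = 13.5586 eV

Convert to wavelength using E = hc/λ with hc = 1239.84 eV·nm:
λ = hc/E = 1239.84 eV·nm / 13.5586 eV
λ = 91.44 nm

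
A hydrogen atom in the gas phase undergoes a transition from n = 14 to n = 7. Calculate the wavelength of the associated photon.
5953.60 nm

First, find the transition energy using E_n = -13.6057 / n² eV:
E_14 = -13.6057 / 14² = -0.06941684 eV
E_7 = -13.6057 / 7² = -0.27766735 eV

Photon energy: |ΔE| = |E_7 - E_14| = 0.20825051 eV

Convert to wavelength using E = hc/λ with hc = 1239.84 eV·nm:
λ = hc/E = 1239.84 eV·nm / 0.20825051 eV
λ = 5953.60 nm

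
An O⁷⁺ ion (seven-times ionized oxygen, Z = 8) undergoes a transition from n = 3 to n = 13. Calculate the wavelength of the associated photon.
13.535491 nm

First, find the transition energy using E_n = -13.6057 Z² / n² eV:
E_3 = -13.6057 × 8² / 3² = -96.75164444 eV
E_13 = -13.6057 × 8² / 13² = -5.15245444 eV

Photon energy: |ΔE| = |E_13 - E_3| = 91.59919000 eV

Convert to wavelength using E = hc/λ with hc = 1239.84 eV·nm:
λ = hc/E = 1239.84 eV·nm / 91.59919000 eV
λ = 13.535491 nm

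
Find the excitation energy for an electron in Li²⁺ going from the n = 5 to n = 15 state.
4.3538 eV

The energy levels of a hydrogen-like atom are E_n = -13.6057 Z² eV / n².

Energy at n = 5: E_5 = -13.6057 × 3² / 5² = -4.8980520 eV
Energy at n = 15: E_15 = -13.6057 × 3² / 15² = -0.5442280 eV

The excitation energy is the difference:
ΔE = E_15 - E_5
ΔE = -0.5442280 - (-4.8980520)
ΔE = 4.3538 eV

Since this is positive, energy must be absorbed (photon absorption).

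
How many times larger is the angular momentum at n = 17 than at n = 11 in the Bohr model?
1.55

In the Bohr model, L_n = nℏ, so the ratio is purely the ratio of quantum numbers:

L_17/L_11 = 17ℏ / 11ℏ = 17/11 = 1.55

The angular momentum scales linearly with n.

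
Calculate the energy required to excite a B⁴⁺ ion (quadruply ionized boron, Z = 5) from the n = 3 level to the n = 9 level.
33.59 eV

The energy levels of a hydrogen-like atom are E_n = -13.6057 Z² eV / n².

Energy at n = 3: E_3 = -13.6057 × 5² / 3² = -37.79361 eV
Energy at n = 9: E_9 = -13.6057 × 5² / 9² = -4.19929 eV

The excitation energy is the difference:
ΔE = E_9 - E_3
ΔE = -4.19929 - (-37.79361)
ΔE = 33.59 eV

Since this is positive, energy must be absorbed (photon absorption).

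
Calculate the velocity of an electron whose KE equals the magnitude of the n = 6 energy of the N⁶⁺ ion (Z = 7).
2.552e+06 m/s (or 0.851% of c)

The binding energy at n = 6 for N⁶⁺ is:
E_6 = -13.6057 × 7²/6² = -18.51887 eV
|E_6| = 18.51887 eV

Convert to Joules:
KE = 18.51887 eV × (1.602177 × 10⁻¹⁹ J/eV) = 2.96705e-18 J

Using KE = ½mv²:
v = √(2·KE/m_e)
v = √(2 × 2.96705e-18 J / 9.10938 × 10⁻³¹ kg)
v = 2.552e+06 m/s

This is approximately 0.851% the speed of light.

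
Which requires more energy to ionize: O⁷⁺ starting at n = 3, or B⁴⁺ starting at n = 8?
O⁷⁺ at n = 3 (E = -96.7516 eV)

Using E_n = -13.6057 Z² / n² eV:

O⁷⁺ (Z = 8) at n = 3:
E = -13.6057 × 8² / 3² = -13.6057 × 64 / 9 = -96.7516444 eV

B⁴⁺ (Z = 5) at n = 8:
E = -13.6057 × 5² / 8² = -13.6057 × 25 / 64 = -5.3147266 eV

Since -96.7516444 eV < -5.3147266 eV,
O⁷⁺ at n = 3 is more tightly bound (requires more energy to ionize).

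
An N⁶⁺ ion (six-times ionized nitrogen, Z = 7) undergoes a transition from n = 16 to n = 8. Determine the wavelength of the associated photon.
158.696513 nm

First, find the transition energy using E_n = -13.6057 Z² / n² eV:
E_16 = -13.6057 × 7² / 16² = -2.6042160156 eV
E_8 = -13.6057 × 7² / 8² = -10.4168640625 eV

Photon energy: |ΔE| = |E_8 - E_16| = 7.8126480469 eV

Convert to wavelength using E = hc/λ with hc = 1239.84 eV·nm:
λ = hc/E = 1239.84 eV·nm / 7.8126480469 eV
λ = 158.696513 nm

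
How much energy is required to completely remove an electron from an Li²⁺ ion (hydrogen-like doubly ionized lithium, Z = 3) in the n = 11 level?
1.011994 eV

The ionization energy is the energy needed to remove the electron completely (n → ∞).

For a hydrogen-like ion with Z = 3, E_n = -13.6057 Z² / n² eV.

At n = 11: E_11 = -13.6057 × 3² / 11² = -1.011994215 eV
At n = ∞: E_∞ = 0 eV

Ionization energy = E_∞ - E_11 = 0 - (-1.011994215) = 1.011994215 eV
Ionization energy ≈ 1.011994 eV

This is also called the binding energy of the electron in state n = 11.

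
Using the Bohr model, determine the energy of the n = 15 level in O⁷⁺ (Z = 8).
-3.870 eV

For hydrogen-like ions, the energy levels scale with Z²:
E_n = -13.6057 Z² / n² eV

For O⁷⁺ (Z = 8) at n = 15:
E_15 = -13.6057 × 8² / 15²
E_15 = -13.6057 × 64 / 225
E_15 = -870.7648 / 225
E_15 = -3.870 eV

The energy is 64 times more negative than hydrogen at the same n due to the stronger nuclear charge.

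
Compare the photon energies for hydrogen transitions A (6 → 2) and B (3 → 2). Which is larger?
6 → 2

Calculate the energy for each transition:

Transition 6 → 2:
ΔE₁ = |E_2 - E_6| = |-13.6057/2² - (-13.6057/6²)|
ΔE₁ = |-3.40142500000 - (-0.37793611111)| = 3.02348889 eV

Transition 3 → 2:
ΔE₂ = |E_2 - E_3| = |-13.6057/2² - (-13.6057/3²)|
ΔE₂ = |-3.40142500000 - (-1.51174444444)| = 1.88968056 eV

Since 3.02348889 eV > 1.88968056 eV, the transition 6 → 2 emits the more energetic photon.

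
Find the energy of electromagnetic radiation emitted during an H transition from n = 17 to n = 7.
0.231 eV

The energy levels are E_n = -13.6057 eV / n².

Energy at n = 17: E_17 = -13.6057 / 17² = -0.047079 eV
Energy at n = 7: E_7 = -13.6057 / 7² = -0.277667 eV

For emission (electron falling to lower state), the photon energy is:
E_photon = E_17 - E_7 = |-0.047079 - (-0.277667)|
E_photon = 0.231 eV

This energy is carried away by the emitted photon.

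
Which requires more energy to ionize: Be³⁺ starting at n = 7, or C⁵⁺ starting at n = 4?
C⁵⁺ at n = 4 (E = -30.61283 eV)

Using E_n = -13.6057 Z² / n² eV:

Be³⁺ (Z = 4) at n = 7:
E = -13.6057 × 4² / 7² = -13.6057 × 16 / 49 = -4.44267755 eV

C⁵⁺ (Z = 6) at n = 4:
E = -13.6057 × 6² / 4² = -13.6057 × 36 / 16 = -30.61282500 eV

Since -30.61282500 eV < -4.44267755 eV,
C⁵⁺ at n = 4 is more tightly bound (requires more energy to ionize).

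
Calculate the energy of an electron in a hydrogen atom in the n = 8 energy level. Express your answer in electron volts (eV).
-0.21 eV

The energy levels of a hydrogen-like atom are given by:
E_n = -13.6057 eV / n²

For n = 8:
E_8 = -13.6057 eV / 8²
E_8 = -13.6057 eV / 64
E_8 = -0.21 eV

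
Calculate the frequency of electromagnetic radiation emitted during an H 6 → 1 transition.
3.198e+15 Hz

First, find the transition energy:
E_6 = -13.6057 / 6² = -0.37794 eV
E_1 = -13.6057 / 1² = -13.60570 eV
|ΔE| = |E_1 - E_6| = 13.22776 eV

Convert to Joules: E = 13.22776 eV × (1.602177 × 10⁻¹⁹ J/eV) = 2.11932e-18 J

Using E = hf:
f = E/h = 2.11932e-18 J / (6.62607 × 10⁻³⁴ J·s)
f = 3.198e+15 Hz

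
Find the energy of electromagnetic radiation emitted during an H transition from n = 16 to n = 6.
0.325 eV

The energy levels are E_n = -13.6057 eV / n².

Energy at n = 16: E_16 = -13.6057 / 16² = -0.053147 eV
Energy at n = 6: E_6 = -13.6057 / 6² = -0.377936 eV

For emission (electron falling to lower state), the photon energy is:
E_photon = E_16 - E_6 = |-0.053147 - (-0.377936)|
E_photon = 0.325 eV

This energy is carried away by the emitted photon.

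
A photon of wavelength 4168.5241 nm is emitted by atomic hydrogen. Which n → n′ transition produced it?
n = 13 → n = 6

First, find the photon energy from the wavelength (hc = 1239.84 eV·nm):
E = hc/λ = 1239.84 eV·nm / 4168.5241 nm = 0.29742901 eV

The energy levels of hydrogen satisfy E_n = -13.6057 / n² eV, so an emission n_i → n_f releases
ΔE = 13.6057 × (1/n_f² − 1/n_i²) eV.

Setting ΔE equal to the photon energy:
1/n_f² − 1/n_i² = 0.29742901 / 13.6057 = 0.021860618

Since 1/n_i² must be positive, we need 1/n_f² > 0.021860618, i.e. n_f ≤ 6. For each allowed n_f, solve n_i = (1/n_f² − 0.021860618)^(−1/2) and check whether it is a whole number:
  n_f = 1: 1/n_i² = 1.000000000 − 0.021860618 = 0.978139382 → n_i = 1.011  (not an integer) ✗
  n_f = 2: 1/n_i² = 0.250000000 − 0.021860618 = 0.228139382 → n_i = 2.094  (not an integer) ✗
  n_f = 3: 1/n_i² = 0.111111111 − 0.021860618 = 0.089250493 → n_i = 3.347  (not an integer) ✗
  n_f = 4: 1/n_i² = 0.062500000 − 0.021860618 = 0.040639382 → n_i = 4.961  (not an integer) ✗
  n_f = 5: 1/n_i² = 0.040000000 − 0.021860618 = 0.018139382 → n_i = 7.425  (not an integer) ✗
  n_f = 6: 1/n_i² = 0.027777778 − 0.021860618 = 0.005917160 → n_i = 13.000  → integer, n_i = 13 ✓

Only n_f = 6 gives an integer upper level, n_i = 13.

The transition is from n = 13 to n = 6 (emission).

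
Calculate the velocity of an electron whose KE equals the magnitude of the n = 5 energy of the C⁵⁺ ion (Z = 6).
2.62523e+06 m/s (or 0.87568% of c)

The binding energy at n = 5 for C⁵⁺ is:
E_5 = -13.6057 × 6²/5² = -19.5922080 eV
|E_5| = 19.5922080 eV

Convert to Joules:
KE = 19.5922080 eV × (1.602177 × 10⁻¹⁹ J/eV) = 3.1390185e-18 J

Using KE = ½mv²:
v = √(2·KE/m_e)
v = √(2 × 3.1390185e-18 J / 9.10938 × 10⁻³¹ kg)
v = 2.62523e+06 m/s

This is approximately 0.87568% the speed of light.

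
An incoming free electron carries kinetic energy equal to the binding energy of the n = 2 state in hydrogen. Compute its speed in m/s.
1.09385e+06 m/s (or 0.365% of c)

The binding energy at n = 2 for hydrogen is:
E_2 = -13.6057/2² = -3.40142500 eV
|E_2| = 3.40142500 eV

Convert to Joules:
KE = 3.40142500 eV × (1.602177 × 10⁻¹⁹ J/eV) = 5.4496849e-19 J

Using KE = ½mv²:
v = √(2·KE/m_e)
v = √(2 × 5.4496849e-19 J / 9.10938 × 10⁻³¹ kg)
v = 1.09385e+06 m/s

This is approximately 0.365% the speed of light.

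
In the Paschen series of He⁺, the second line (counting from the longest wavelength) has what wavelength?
320.36665 nm

The lines of a series are numbered from the longest wavelength (smallest ΔE) outward; the second line is the transition from n = n_f + 2 to n_f.
The Paschen series has all transitions ending at n_f = 3.

For He⁺ (Z = 2), the second line (β-line) is the jump from n = 5 to n = 3:
E_5 = -13.6057 × 2² / 5² = -2.176912000 eV
E_3 = -13.6057 × 2² / 3² = -6.046977778 eV
ΔE = E_5 - E_3 = 3.870065778 eV

λ = hc/E = 1239.84 eV·nm / 3.870065778 eV
λ = 320.36665 nm

This is the β-line of the Paschen series in He⁺.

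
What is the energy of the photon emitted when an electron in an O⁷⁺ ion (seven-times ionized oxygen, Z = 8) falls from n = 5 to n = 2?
182.860608 eV

The energy levels are E_n = -13.6057 Z² eV / n².

Energy at n = 5: E_5 = -13.6057 × 8² / 5² = -34.830592000 eV
Energy at n = 2: E_2 = -13.6057 × 8² / 2² = -217.691200000 eV

For emission (electron falling to lower state), the photon energy is:
E_photon = E_5 - E_2 = |-34.830592000 - (-217.691200000)|
E_photon = 182.860608 eV

This energy is carried away by the emitted photon.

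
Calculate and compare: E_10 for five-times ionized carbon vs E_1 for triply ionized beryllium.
Be³⁺ at n = 1 (E = -217.69120 eV)

Using E_n = -13.6057 Z² / n² eV:

C⁵⁺ (Z = 6) at n = 10:
E = -13.6057 × 6² / 10² = -13.6057 × 36 / 100 = -4.89805200 eV

Be³⁺ (Z = 4) at n = 1:
E = -13.6057 × 4² / 1² = -13.6057 × 16 / 1 = -217.69120000 eV

Since -217.69120000 eV < -4.89805200 eV,
Be³⁺ at n = 1 is more tightly bound (requires more energy to ionize).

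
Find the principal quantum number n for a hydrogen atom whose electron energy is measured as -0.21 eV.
n = 8

The exact energy levels follow E_n = -13.6057 eV / n².

The measured value (-0.21 eV) is reported to only 2 significant figures, so we must test candidate n values and see which one matches to that precision.

Candidate energies:
  n = 6:  E = -13.6057/6² = -0.37794 eV
  n = 7:  E = -13.6057/7² = -0.27767 eV
  n = 8:  E = -13.6057/8² = -0.21259 eV  ← matches
  n = 9:  E = -13.6057/9² = -0.16797 eV
  n = 10:  E = -13.6057/10² = -0.13606 eV

Checking against the measurement of -0.21 eV (2 sig figs), only n = 8 agrees:
E_8 = -0.21259 eV, which rounds to -0.21 eV ✓

Therefore n = 8.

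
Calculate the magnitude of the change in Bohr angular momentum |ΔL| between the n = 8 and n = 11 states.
3.16e-34 J·s (or 3ℏ)

In the Bohr model, L_n = nℏ where ℏ = 1.0546e-34 J·s.

L_11 = 11ℏ = 1.1601e-33 J·s
L_8 = 8ℏ = 8.4368e-34 J·s

ΔL = L_11 - L_8 = (11 - 8)ℏ = 3ℏ
ΔL = 3 × 1.0546e-34 J·s = 3.16e-34 J·s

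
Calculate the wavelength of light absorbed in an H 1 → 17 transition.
91.4429 nm

First, find the transition energy using E_n = -13.6057 / n² eV:
E_1 = -13.6057 / 1² = -13.605700 eV
E_17 = -13.6057 / 17² = -0.047079 eV

Photon energy: |ΔE| = |E_17 - E_1| = 13.558621 eV

Convert to wavelength using E = hc/λ with hc = 1239.84 eV·nm:
λ = hc/E = 1239.84 eV·nm / 13.558621 eV
λ = 91.4429 nm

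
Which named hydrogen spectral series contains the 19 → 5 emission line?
Pfund series

The spectral series in hydrogen are named based on the final (lower) energy level:
- Lyman series: n_final = 1 (ultraviolet)
- Balmer series: n_final = 2 (visible/near-UV)
- Paschen series: n_final = 3 (infrared)
- Brackett series: n_final = 4 (infrared)
- Pfund series: n_final = 5 (far infrared)

Since this transition ends at n = 5, it belongs to the Pfund series.

For reference, this 19 → 5 line has photon energy
ΔE = 13.6057 eV × (1/5² - 1/19²) = 0.50653908 eV,
corresponding to wavelength λ = hc/ΔE = 1239.84 eV·nm / 0.50653908 eV = 2447.67 nm in the far infrared region.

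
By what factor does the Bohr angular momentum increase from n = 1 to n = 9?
9.000

In the Bohr model, L_n = nℏ, so the ratio is purely the ratio of quantum numbers:

L_9/L_1 = 9ℏ / 1ℏ = 9/1 = 9.000

The angular momentum scales linearly with n.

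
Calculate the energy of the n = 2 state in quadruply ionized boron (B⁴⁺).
-85.035625 eV

For hydrogen-like ions, the energy levels scale with Z²:
E_n = -13.6057 Z² / n² eV

For B⁴⁺ (Z = 5) at n = 2:
E_2 = -13.6057 × 5² / 2²
E_2 = -13.6057 × 25 / 4
E_2 = -340.1425 / 4
E_2 = -85.035625 eV

The energy is 25 times more negative than hydrogen at the same n due to the stronger nuclear charge.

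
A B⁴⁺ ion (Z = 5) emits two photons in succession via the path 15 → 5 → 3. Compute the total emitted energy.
36.28 eV

The energy levels of B⁴⁺ are E_n = -13.6057 × 5² / n² eV.

First transition (15 → 5):
ΔE₁ = |E_5 - E_15|
ΔE₁ = |-13.60570000 - (-1.51174444)| = 12.09396 eV

Second transition (5 → 3):
ΔE₂ = |E_3 - E_5|
ΔE₂ = |-37.79361111 - (-13.60570000)| = 24.18791 eV

Total energy released:
E_total = ΔE₁ + ΔE₂ = 12.09396 + 24.18791 = 36.28 eV

Note: This equals the direct transition 15 → 3: 36.28 eV ✓
Energy is conserved regardless of the path taken.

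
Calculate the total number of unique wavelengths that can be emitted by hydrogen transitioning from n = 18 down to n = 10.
36

The electron can occupy levels n = 10, 11, ..., 18 during de-excitation — that is m = 18 - 10 + 1 = 9 distinct levels.

The number of distinct spectral lines equals the number of ways to choose 2 of these m levels (each pair gives one possible emission transition):

Number of lines = m(m-1)/2 = 9×8/2 = 36

These correspond to all possible transitions between the 9 levels:
18 → 17, 18 → 16, 18 → 15, 18 → 14, 18 → 13, 18 → 12, 18 → 11, 18 → 10...

Each transition produces a photon with a unique energy (and thus wavelength). This count does not depend on Z.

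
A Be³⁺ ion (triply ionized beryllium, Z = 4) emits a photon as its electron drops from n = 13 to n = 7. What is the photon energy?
3.15456 eV

The energy levels are E_n = -13.6057 Z² eV / n².

Energy at n = 13: E_13 = -13.6057 × 4² / 13² = -1.28811361 eV
Energy at n = 7: E_7 = -13.6057 × 4² / 7² = -4.44267755 eV

For emission (electron falling to lower state), the photon energy is:
E_photon = E_13 - E_7 = |-1.28811361 - (-4.44267755)|
E_photon = 3.15456 eV

This energy is carried away by the emitted photon.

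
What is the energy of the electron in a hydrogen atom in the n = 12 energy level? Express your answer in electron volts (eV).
-0.09448 eV

The energy levels of a hydrogen-like atom are given by:
E_n = -13.6057 eV / n²

For n = 12:
E_12 = -13.6057 eV / 12²
E_12 = -13.6057 eV / 144
E_12 = -0.09448 eV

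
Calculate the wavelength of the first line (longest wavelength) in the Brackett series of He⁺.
1012.5168 nm

The longest wavelength corresponds to the smallest energy transition in the series.
The Brackett series has all transitions ending at n_f = 4.

For He⁺ (Z = 2), the first line (α-line) is the jump from n = 5 to n = 4:
E_5 = -13.6057 × 2² / 5² = -2.176912000 eV
E_4 = -13.6057 × 2² / 4² = -3.401425000 eV
ΔE = E_5 - E_4 = 1.224513000 eV

λ = hc/E = 1239.84 eV·nm / 1.224513000 eV
λ = 1012.5168 nm

This is the α-line of the Brackett series in He⁺.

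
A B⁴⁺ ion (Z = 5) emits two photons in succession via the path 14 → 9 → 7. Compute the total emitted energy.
5.2063 eV

The energy levels of B⁴⁺ are E_n = -13.6057 × 5² / n² eV.

First transition (14 → 9):
ΔE₁ = |E_9 - E_14|
ΔE₁ = |-4.1992901235 - (-1.7354209184)| = 2.4638692 eV

Second transition (9 → 7):
ΔE₂ = |E_7 - E_9|
ΔE₂ = |-6.9416836735 - (-4.1992901235)| = 2.7423936 eV

Total energy released:
E_total = ΔE₁ + ΔE₂ = 2.4638692 + 2.7423936 = 5.2063 eV

Note: This equals the direct transition 14 → 7: 5.2063 eV ✓
Energy is conserved regardless of the path taken.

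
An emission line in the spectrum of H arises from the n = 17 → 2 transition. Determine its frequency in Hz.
8.11e+14 Hz

First, find the transition energy:
E_17 = -13.6057 / 17² = -0.04707855 eV
E_2 = -13.6057 / 2² = -3.40142500 eV
|ΔE| = |E_2 - E_17| = 3.35434645 eV

Convert to Joules: E = 3.35434645 eV × (1.602177 × 10⁻¹⁹ J/eV) = 5.3743e-19 J

Using E = hf:
f = E/h = 5.3743e-19 J / (6.62607 × 10⁻³⁴ J·s)
f = 8.11e+14 Hz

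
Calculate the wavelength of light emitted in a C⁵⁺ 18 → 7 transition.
146.1338 nm

First, find the transition energy using E_n = -13.6057 Z² / n² eV:
E_18 = -13.6057 × 6² / 18² = -1.51174444 eV
E_7 = -13.6057 × 6² / 7² = -9.99602449 eV

Photon energy: |ΔE| = |E_7 - E_18| = 8.48428005 eV

Convert to wavelength using E = hc/λ with hc = 1239.84 eV·nm:
λ = hc/E = 1239.84 eV·nm / 8.48428005 eV
λ = 146.1338 nm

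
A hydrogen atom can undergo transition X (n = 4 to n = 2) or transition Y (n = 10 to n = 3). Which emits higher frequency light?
4 → 2

Calculate the energy for each transition:

Transition 4 → 2:
ΔE₁ = |E_2 - E_4| = |-13.6057/2² - (-13.6057/4²)|
ΔE₁ = |-3.40142500 - (-0.85035625)| = 2.55107 eV

Transition 10 → 3:
ΔE₂ = |E_3 - E_10| = |-13.6057/3² - (-13.6057/10²)|
ΔE₂ = |-1.51174444 - (-0.13605700)| = 1.37569 eV

Since 2.55107 eV > 1.37569 eV, the transition 4 → 2 emits the more energetic photon.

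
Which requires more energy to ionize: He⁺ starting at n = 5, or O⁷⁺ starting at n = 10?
O⁷⁺ at n = 10 (E = -8.71 eV)

Using E_n = -13.6057 Z² / n² eV:

He⁺ (Z = 2) at n = 5:
E = -13.6057 × 2² / 5² = -13.6057 × 4 / 25 = -2.17691 eV

O⁷⁺ (Z = 8) at n = 10:
E = -13.6057 × 8² / 10² = -13.6057 × 64 / 100 = -8.70765 eV

Since -8.70765 eV < -2.17691 eV,
O⁷⁺ at n = 10 is more tightly bound (requires more energy to ionize).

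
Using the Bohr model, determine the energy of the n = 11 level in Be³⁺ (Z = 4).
-1.79910 eV

For hydrogen-like ions, the energy levels scale with Z²:
E_n = -13.6057 Z² / n² eV

For Be³⁺ (Z = 4) at n = 11:
E_11 = -13.6057 × 4² / 11²
E_11 = -13.6057 × 16 / 121
E_11 = -217.6912 / 121
E_11 = -1.79910 eV

The energy is 16 times more negative than hydrogen at the same n due to the stronger nuclear charge.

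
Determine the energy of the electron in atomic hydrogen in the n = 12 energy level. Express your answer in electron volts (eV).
-0.09 eV

The energy levels of a hydrogen-like atom are given by:
E_n = -13.6057 eV / n²

For n = 12:
E_12 = -13.6057 eV / 12²
E_12 = -13.6057 eV / 144
E_12 = -0.09 eV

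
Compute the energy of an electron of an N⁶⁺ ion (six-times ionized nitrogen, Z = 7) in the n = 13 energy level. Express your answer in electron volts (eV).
-3.94485 eV

The energy levels of a hydrogen-like atom are given by:
E_n = -13.6057 Z² / n² eV  (with Z = 7 for N⁶⁺)

For n = 13:
E_13 = -13.6057 × 7² / 13²
E_13 = -13.6057 × 49 / 169
E_13 = -3.94485 eV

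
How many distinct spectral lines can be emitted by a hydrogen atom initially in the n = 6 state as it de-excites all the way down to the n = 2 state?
10

The electron can occupy levels n = 2, 3, ..., 6 during de-excitation — that is m = 6 - 2 + 1 = 5 distinct levels.

The number of distinct spectral lines equals the number of ways to choose 2 of these m levels (each pair gives one possible emission transition):

Number of lines = m(m-1)/2 = 5×4/2 = 10

These correspond to all possible transitions between the 5 levels:
6 → 5, 6 → 4, 6 → 3, 6 → 2, 5 → 4, 5 → 3, 5 → 2, 4 → 3...

Each transition produces a photon with a unique energy (and thus wavelength). This count does not depend on Z.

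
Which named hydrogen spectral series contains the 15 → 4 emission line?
Brackett series

The spectral series in hydrogen are named based on the final (lower) energy level:
- Lyman series: n_final = 1 (ultraviolet)
- Balmer series: n_final = 2 (visible/near-UV)
- Paschen series: n_final = 3 (infrared)
- Brackett series: n_final = 4 (infrared)
- Pfund series: n_final = 5 (far infrared)

Since this transition ends at n = 4, it belongs to the Brackett series.

For reference, this 15 → 4 line has photon energy
ΔE = 13.6057 eV × (1/4² - 1/15²) = 0.7898864722 eV,
corresponding to wavelength λ = hc/ΔE = 1239.84 eV·nm / 0.7898864722 eV = 1569.6433 nm in the infrared region.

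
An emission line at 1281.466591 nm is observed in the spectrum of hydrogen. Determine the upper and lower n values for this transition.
n = 5 → n = 3

First, find the photon energy from the wavelength (hc = 1239.84 eV·nm):
E = hc/λ = 1239.84 eV·nm / 1281.466591 nm = 0.96751644 eV

The energy levels of hydrogen satisfy E_n = -13.6057 / n² eV, so an emission n_i → n_f releases
ΔE = 13.6057 × (1/n_f² − 1/n_i²) eV.

Setting ΔE equal to the photon energy:
1/n_f² − 1/n_i² = 0.96751644 / 13.6057 = 0.071111111

Since 1/n_i² must be positive, we need 1/n_f² > 0.071111111, i.e. n_f ≤ 3. For each allowed n_f, solve n_i = (1/n_f² − 0.071111111)^(−1/2) and check whether it is a whole number:
  n_f = 1: 1/n_i² = 1.000000000 − 0.071111111 = 0.928888889 → n_i = 1.038  (not an integer) ✗
  n_f = 2: 1/n_i² = 0.250000000 − 0.071111111 = 0.178888889 → n_i = 2.364  (not an integer) ✗
  n_f = 3: 1/n_i² = 0.111111111 − 0.071111111 = 0.040000000 → n_i = 5.000  → integer, n_i = 5 ✓

Only n_f = 3 gives an integer upper level, n_i = 5.

The transition is from n = 5 to n = 3 (emission).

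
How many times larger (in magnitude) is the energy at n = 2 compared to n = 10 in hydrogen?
25.000

Using E_n = -13.6057 Z² / n² eV with Z = 1:

E_2 = -13.6057 / 2² = -13.6057 / 4 = -3.401425000 eV
E_10 = -13.6057 / 10² = -13.6057 / 100 = -0.136057000 eV

The ratio is:
E_2/E_10 = (-3.401425000) / (-0.136057000)
E_2/E_10 = (-13.6057/4) / (-13.6057/100)
E_2/E_10 = 100/4
E_2/E_10 = 25.000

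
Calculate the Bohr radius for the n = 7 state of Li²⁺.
0.86432 nm (or 8.64323 Å)

The Bohr radius formula is:
r_n = n² a₀ / Z

where a₀ = 0.05291772 nm is the Bohr radius.

For Li²⁺ (Z = 3) at n = 7:
r_7 = 7² × 0.05291772 nm / 3
r_7 = 49 × 0.05291772 nm / 3
r_7 = 2.592968 nm / 3
r_7 = 0.86432 nm

The electron orbits at approximately 0.86432 nm from the nucleus.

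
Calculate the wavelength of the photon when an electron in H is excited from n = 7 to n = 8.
19051.5163 nm

First, find the transition energy using E_n = -13.6057 / n² eV:
E_7 = -13.6057 / 7² = -0.277667346939 eV
E_8 = -13.6057 / 8² = -0.212589062500 eV

Photon energy: |ΔE| = |E_8 - E_7| = 0.065078284439 eV

Convert to wavelength using E = hc/λ with hc = 1239.84 eV·nm:
λ = hc/E = 1239.84 eV·nm / 0.065078284439 eV
λ = 19051.5163 nm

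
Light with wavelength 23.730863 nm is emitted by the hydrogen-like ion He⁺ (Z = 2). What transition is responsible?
n = 5 → n = 1

First, find the photon energy from the wavelength (hc = 1239.84 eV·nm):
E = hc/λ = 1239.84 eV·nm / 23.730863 nm = 52.245888 eV

The energy levels of He⁺ satisfy E_n = -13.6057 × 2² / n² eV, so an emission n_i → n_f releases
ΔE = 13.6057 × 2² × (1/n_f² − 1/n_i²) eV.

Setting ΔE equal to the photon energy:
1/n_f² − 1/n_i² = 52.245888 / (13.6057 × 2²) = 0.96000000

Since 1/n_i² must be positive, we need 1/n_f² > 0.96000000, i.e. n_f ≤ 1. For each allowed n_f, solve n_i = (1/n_f² − 0.96000000)^(−1/2) and check whether it is a whole number:
  n_f = 1: 1/n_i² = 1.00000000 − 0.96000000 = 0.04000000 → n_i = 5.000  → integer, n_i = 5 ✓

Only n_f = 1 gives an integer upper level, n_i = 5.

The transition is from n = 5 to n = 1 (emission).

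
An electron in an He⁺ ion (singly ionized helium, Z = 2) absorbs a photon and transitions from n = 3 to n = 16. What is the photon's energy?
5.834 eV

The energy levels of a hydrogen-like atom are E_n = -13.6057 Z² eV / n².

Energy at n = 3: E_3 = -13.6057 × 2² / 3² = -6.046978 eV
Energy at n = 16: E_16 = -13.6057 × 2² / 16² = -0.212589 eV

The excitation energy is the difference:
ΔE = E_16 - E_3
ΔE = -0.212589 - (-6.046978)
ΔE = 5.834 eV

Since this is positive, energy must be absorbed (photon absorption).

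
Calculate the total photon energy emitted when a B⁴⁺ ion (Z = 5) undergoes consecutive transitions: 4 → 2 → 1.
318.883594 eV

The energy levels of B⁴⁺ are E_n = -13.6057 × 5² / n² eV.

First transition (4 → 2):
ΔE₁ = |E_2 - E_4|
ΔE₁ = |-85.035625000000 - (-21.258906250000)| = 63.776718750 eV

Second transition (2 → 1):
ΔE₂ = |E_1 - E_2|
ΔE₂ = |-340.142500000000 - (-85.035625000000)| = 255.106875000 eV

Total energy released:
E_total = ΔE₁ + ΔE₂ = 63.776718750 + 255.106875000 = 318.883594 eV

Note: This equals the direct transition 4 → 1: 318.883594 eV ✓
Energy is conserved regardless of the path taken.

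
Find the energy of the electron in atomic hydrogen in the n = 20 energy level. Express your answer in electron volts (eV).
-0.03401 eV

The energy levels of a hydrogen-like atom are given by:
E_n = -13.6057 eV / n²

For n = 20:
E_20 = -13.6057 eV / 20²
E_20 = -13.6057 eV / 400
E_20 = -0.03401 eV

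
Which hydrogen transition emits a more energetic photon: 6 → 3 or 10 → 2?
10 → 2

Calculate the energy for each transition:

Transition 6 → 3:
ΔE₁ = |E_3 - E_6| = |-13.6057/3² - (-13.6057/6²)|
ΔE₁ = |-1.51174444 - (-0.37793611)| = 1.13381 eV

Transition 10 → 2:
ΔE₂ = |E_2 - E_10| = |-13.6057/2² - (-13.6057/10²)|
ΔE₂ = |-3.40142500 - (-0.13605700)| = 3.26537 eV

Since 3.26537 eV > 1.13381 eV, the transition 10 → 2 emits the more energetic photon.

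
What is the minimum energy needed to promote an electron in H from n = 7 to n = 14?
0.208 eV

The energy levels of a hydrogen-like atom are E_n = -13.6057 eV / n².

Energy at n = 7: E_7 = -13.6057 / 7² = -0.277667 eV
Energy at n = 14: E_14 = -13.6057 / 14² = -0.069417 eV

The excitation energy is the difference:
ΔE = E_14 - E_7
ΔE = -0.069417 - (-0.277667)
ΔE = 0.208 eV

Since this is positive, energy must be absorbed (photon absorption).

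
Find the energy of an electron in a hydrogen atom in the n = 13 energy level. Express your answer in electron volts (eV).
-0.080507 eV

The energy levels of a hydrogen-like atom are given by:
E_n = -13.6057 eV / n²

For n = 13:
E_13 = -13.6057 eV / 13²
E_13 = -13.6057 eV / 169
E_13 = -0.080507 eV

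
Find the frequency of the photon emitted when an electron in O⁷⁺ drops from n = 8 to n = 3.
2.010e+16 Hz

First, find the transition energy:
E_8 = -13.6057 × 8² / 8² = -13.605700 eV
E_3 = -13.6057 × 8² / 3² = -96.751644 eV
|ΔE| = |E_3 - E_8| = 83.145944 eV

Convert to Joules: E = 83.145944 eV × (1.602177 × 10⁻¹⁹ J/eV) = 1.33215e-17 J

Using E = hf:
f = E/h = 1.33215e-17 J / (6.62607 × 10⁻³⁴ J·s)
f = 2.010e+16 Hz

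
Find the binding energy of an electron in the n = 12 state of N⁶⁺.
4.630 eV

The ionization energy is the energy needed to remove the electron completely (n → ∞).

For a hydrogen-like ion with Z = 7, E_n = -13.6057 Z² / n² eV.

At n = 12: E_12 = -13.6057 × 7² / 12² = -4.629717 eV
At n = ∞: E_∞ = 0 eV

Ionization energy = E_∞ - E_12 = 0 - (-4.629717) = 4.629717 eV
Ionization energy ≈ 4.630 eV

This is also called the binding energy of the electron in state n = 12.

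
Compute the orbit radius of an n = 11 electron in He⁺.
3.2015 nm (or 32.0152 Å)

The Bohr radius formula is:
r_n = n² a₀ / Z

where a₀ = 0.0529177 nm is the Bohr radius.

For He⁺ (Z = 2) at n = 11:
r_11 = 11² × 0.0529177 nm / 2
r_11 = 121 × 0.0529177 nm / 2
r_11 = 6.40304 nm / 2
r_11 = 3.2015 nm

The electron orbits at approximately 3.2015 nm from the nucleus.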